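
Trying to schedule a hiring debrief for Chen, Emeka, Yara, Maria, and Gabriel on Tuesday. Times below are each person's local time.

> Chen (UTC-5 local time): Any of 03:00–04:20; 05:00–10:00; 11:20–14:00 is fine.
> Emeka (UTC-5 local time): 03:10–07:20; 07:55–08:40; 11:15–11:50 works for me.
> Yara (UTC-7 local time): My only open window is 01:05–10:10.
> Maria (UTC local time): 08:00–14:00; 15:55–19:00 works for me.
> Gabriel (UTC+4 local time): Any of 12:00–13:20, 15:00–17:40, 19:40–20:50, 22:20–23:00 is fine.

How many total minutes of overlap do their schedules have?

Chen in UTC: 08:00-09:20, 10:00-15:00, 16:20-19:00 (add 5h to convert from UTC-5).
Emeka in UTC: 08:10-12:20, 12:55-13:40, 16:15-16:50 (add 5h to convert from UTC-5).
Yara in UTC: 08:05-17:10 (add 7h to convert from UTC-7).
Maria in UTC: 08:00-14:00, 15:55-19:00.
Gabriel in UTC: 08:00-09:20, 11:00-13:40, 15:40-16:50, 18:20-19:00 (subtract 4h to convert from UTC+4).
Chen ∩ Emeka: 08:10-09:20, 10:00-12:20, 12:55-13:40, 16:20-16:50.
Chen ∩ Emeka ∩ Yara: 08:10-09:20, 10:00-12:20, 12:55-13:40, 16:20-16:50.
Chen ∩ Emeka ∩ Yara ∩ Maria: 08:10-09:20, 10:00-12:20, 12:55-13:40, 16:20-16:50.
Chen ∩ Emeka ∩ Yara ∩ Maria ∩ Gabriel: 08:10-09:20, 11:00-12:20, 12:55-13:40, 16:20-16:50.
Summing the common windows: 70 + 80 + 45 + 30 = 225 minutes.

225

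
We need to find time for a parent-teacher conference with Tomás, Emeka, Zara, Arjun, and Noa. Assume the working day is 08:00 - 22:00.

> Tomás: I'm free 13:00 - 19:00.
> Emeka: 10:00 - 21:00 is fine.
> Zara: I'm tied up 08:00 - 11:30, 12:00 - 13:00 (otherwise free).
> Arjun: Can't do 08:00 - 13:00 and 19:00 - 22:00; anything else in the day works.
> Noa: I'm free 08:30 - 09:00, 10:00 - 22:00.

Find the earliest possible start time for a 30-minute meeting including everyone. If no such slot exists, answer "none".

Tomás free: 13:00-19:00.
Emeka free: 10:00-21:00.
Zara free: 11:30-12:00, 13:00-22:00 (invert busy blocks within the working day).
Arjun free: 13:00-19:00 (invert busy blocks within the working day).
Noa free: 08:30-09:00, 10:00-22:00.
Tomás ∩ Emeka: 13:00-19:00.
Tomás ∩ Emeka ∩ Zara: 13:00-19:00.
Tomás ∩ Emeka ∩ Zara ∩ Arjun: 13:00-19:00.
Tomás ∩ Emeka ∩ Zara ∩ Arjun ∩ Noa: 13:00-19:00.
So the common availability across everyone is 13:00-19:00.
The first common window of at least 30 minutes is 13:00-19:00, so the earliest start is 13:00.

13:00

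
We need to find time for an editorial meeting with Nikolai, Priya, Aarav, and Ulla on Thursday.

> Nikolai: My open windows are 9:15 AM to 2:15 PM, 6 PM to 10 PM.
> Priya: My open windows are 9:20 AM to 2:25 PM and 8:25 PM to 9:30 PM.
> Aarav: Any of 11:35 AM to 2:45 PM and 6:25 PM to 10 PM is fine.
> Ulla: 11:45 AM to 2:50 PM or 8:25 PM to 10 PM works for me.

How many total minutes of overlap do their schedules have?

215

Nikolai ∩ Priya: 09:20-14:15, 20:25-21:30.
Nikolai ∩ Priya ∩ Aarav: 11:35-14:15, 20:25-21:30.
Nikolai ∩ Priya ∩ Aarav ∩ Ulla: 11:45-14:15, 20:25-21:30.
Summing the common windows: 150 + 65 = 215 minutes.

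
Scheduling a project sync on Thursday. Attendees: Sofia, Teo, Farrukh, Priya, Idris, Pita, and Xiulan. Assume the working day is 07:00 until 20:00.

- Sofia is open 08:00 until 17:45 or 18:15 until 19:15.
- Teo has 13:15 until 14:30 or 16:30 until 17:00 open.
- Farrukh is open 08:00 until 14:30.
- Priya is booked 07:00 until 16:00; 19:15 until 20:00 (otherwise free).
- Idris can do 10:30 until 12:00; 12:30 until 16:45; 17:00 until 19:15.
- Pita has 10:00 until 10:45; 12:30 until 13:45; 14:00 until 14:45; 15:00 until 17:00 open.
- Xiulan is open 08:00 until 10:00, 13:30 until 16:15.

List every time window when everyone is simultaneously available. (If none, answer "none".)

Sofia free: 08:00-17:45, 18:15-19:15.
Teo free: 13:15-14:30, 16:30-17:00.
Farrukh free: 08:00-14:30.
Priya free: 16:00-19:15 (invert busy blocks within the working day).
Idris free: 10:30-12:00, 12:30-16:45, 17:00-19:15.
Pita free: 10:00-10:45, 12:30-13:45, 14:00-14:45, 15:00-17:00.
Xiulan free: 08:00-10:00, 13:30-16:15.
Sofia ∩ Teo: 13:15-14:30, 16:30-17:00.
Sofia ∩ Teo ∩ Farrukh: 13:15-14:30.
Sofia ∩ Teo ∩ Farrukh ∩ Priya: ∅.
Sofia ∩ Teo ∩ Farrukh ∩ Priya ∩ Idris: ∅.
Sofia ∩ Teo ∩ Farrukh ∩ Priya ∩ Idris ∩ Pita: ∅.
Sofia ∩ Teo ∩ Farrukh ∩ Priya ∩ Idris ∩ Pita ∩ Xiulan: ∅.
There is no time when everyone is free.

none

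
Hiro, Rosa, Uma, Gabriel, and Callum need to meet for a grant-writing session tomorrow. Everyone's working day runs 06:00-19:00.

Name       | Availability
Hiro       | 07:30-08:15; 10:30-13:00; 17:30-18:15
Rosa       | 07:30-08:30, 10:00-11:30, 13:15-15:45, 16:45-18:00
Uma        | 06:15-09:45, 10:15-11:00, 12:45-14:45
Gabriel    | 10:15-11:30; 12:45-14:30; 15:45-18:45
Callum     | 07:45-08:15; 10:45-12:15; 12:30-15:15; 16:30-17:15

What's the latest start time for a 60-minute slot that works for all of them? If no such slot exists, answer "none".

none

Hiro ∩ Rosa: 07:30-08:15, 10:30-11:30, 17:30-18:00.
Hiro ∩ Rosa ∩ Uma: 07:30-08:15, 10:30-11:00.
Hiro ∩ Rosa ∩ Uma ∩ Gabriel: 10:30-11:00.
Hiro ∩ Rosa ∩ Uma ∩ Gabriel ∩ Callum: 10:45-11:00.
Those are the intersection windows.
No common window is at least 60 minutes long.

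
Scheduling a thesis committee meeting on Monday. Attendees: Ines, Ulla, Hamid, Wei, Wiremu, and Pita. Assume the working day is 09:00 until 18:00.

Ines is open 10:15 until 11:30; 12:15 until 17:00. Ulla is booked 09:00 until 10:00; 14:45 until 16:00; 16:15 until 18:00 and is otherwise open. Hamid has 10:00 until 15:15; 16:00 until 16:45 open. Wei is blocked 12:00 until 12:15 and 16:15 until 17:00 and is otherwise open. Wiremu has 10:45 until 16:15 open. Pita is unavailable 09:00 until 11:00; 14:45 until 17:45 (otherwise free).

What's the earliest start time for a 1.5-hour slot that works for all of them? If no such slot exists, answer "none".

12:15

Ines free: 10:15-11:30, 12:15-17:00.
Ulla free: 10:00-14:45, 16:00-16:15 (invert busy blocks within the working day).
Hamid free: 10:00-15:15, 16:00-16:45.
Wei free: 09:00-12:00, 12:15-16:15, 17:00-18:00 (invert busy blocks within the working day).
Wiremu free: 10:45-16:15.
Pita free: 11:00-14:45, 17:45-18:00 (invert busy blocks within the working day).
Ines ∩ Ulla: 10:15-11:30, 12:15-14:45, 16:00-16:15.
Ines ∩ Ulla ∩ Hamid: 10:15-11:30, 12:15-14:45, 16:00-16:15.
Ines ∩ Ulla ∩ Hamid ∩ Wei: 10:15-11:30, 12:15-14:45, 16:00-16:15.
Ines ∩ Ulla ∩ Hamid ∩ Wei ∩ Wiremu: 10:45-11:30, 12:15-14:45, 16:00-16:15.
Ines ∩ Ulla ∩ Hamid ∩ Wei ∩ Wiremu ∩ Pita: 11:00-11:30, 12:15-14:45.
So the common availability across everyone is 11:00-11:30, 12:15-14:45.
The first common window of at least 90 minutes is 12:15-14:45, so the earliest start is 12:15.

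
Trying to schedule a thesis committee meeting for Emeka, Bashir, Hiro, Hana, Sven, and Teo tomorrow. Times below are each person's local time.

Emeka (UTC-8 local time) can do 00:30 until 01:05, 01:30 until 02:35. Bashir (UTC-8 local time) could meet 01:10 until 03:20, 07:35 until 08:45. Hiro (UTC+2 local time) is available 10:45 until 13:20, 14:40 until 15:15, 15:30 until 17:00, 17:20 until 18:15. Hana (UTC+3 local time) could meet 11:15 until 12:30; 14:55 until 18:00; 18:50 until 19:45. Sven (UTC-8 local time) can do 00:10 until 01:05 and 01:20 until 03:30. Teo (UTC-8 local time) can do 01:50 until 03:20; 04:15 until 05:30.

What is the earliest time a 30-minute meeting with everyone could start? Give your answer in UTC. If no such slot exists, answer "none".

none

Emeka in UTC: 08:30-09:05, 09:30-10:35 (add 8h to convert from UTC-8).
Bashir in UTC: 09:10-11:20, 15:35-16:45 (add 8h to convert from UTC-8).
Hiro in UTC: 08:45-11:20, 12:40-13:15, 13:30-15:00, 15:20-16:15 (subtract 2h to convert from UTC+2).
Hana in UTC: 08:15-09:30, 11:55-15:00, 15:50-16:45 (subtract 3h to convert from UTC+3).
Sven in UTC: 08:10-09:05, 09:20-11:30 (add 8h to convert from UTC-8).
Teo in UTC: 09:50-11:20, 12:15-13:30 (add 8h to convert from UTC-8).
Emeka ∩ Bashir: 09:30-10:35.
Emeka ∩ Bashir ∩ Hiro: 09:30-10:35.
Emeka ∩ Bashir ∩ Hiro ∩ Hana: ∅.
Emeka ∩ Bashir ∩ Hiro ∩ Hana ∩ Sven: ∅.
Emeka ∩ Bashir ∩ Hiro ∩ Hana ∩ Sven ∩ Teo: ∅.
There is no time when everyone is free.
No common window is at least 30 minutes long.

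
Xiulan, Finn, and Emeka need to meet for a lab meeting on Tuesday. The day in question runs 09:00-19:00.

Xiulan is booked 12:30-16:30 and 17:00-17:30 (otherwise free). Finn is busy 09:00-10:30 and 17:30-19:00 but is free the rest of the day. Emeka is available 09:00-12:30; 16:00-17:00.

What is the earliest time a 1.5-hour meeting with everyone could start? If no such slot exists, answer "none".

10:30

Xiulan free: 09:00-12:30, 16:30-17:00, 17:30-19:00 (invert busy blocks within the working day).
Finn free: 10:30-17:30 (invert busy blocks within the working day).
Emeka free: 09:00-12:30, 16:00-17:00.
Xiulan ∩ Finn: 10:30-12:30, 16:30-17:00.
Xiulan ∩ Finn ∩ Emeka: 10:30-12:30, 16:30-17:00.
The first common window of at least 90 minutes is 10:30-12:30, so the earliest start is 10:30.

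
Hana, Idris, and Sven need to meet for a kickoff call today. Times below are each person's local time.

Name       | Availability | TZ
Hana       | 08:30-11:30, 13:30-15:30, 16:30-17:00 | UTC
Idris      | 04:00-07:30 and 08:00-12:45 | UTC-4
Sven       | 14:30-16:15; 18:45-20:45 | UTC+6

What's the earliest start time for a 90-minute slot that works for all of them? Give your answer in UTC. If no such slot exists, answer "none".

08:30

Hana in UTC: 08:30-11:30, 13:30-15:30, 16:30-17:00.
Idris in UTC: 08:00-11:30, 12:00-16:45 (add 4h to convert from UTC-4).
Sven in UTC: 08:30-10:15, 12:45-14:45 (subtract 6h to convert from UTC+6).
Hana ∩ Idris: 08:30-11:30, 13:30-15:30, 16:30-16:45.
Hana ∩ Idris ∩ Sven: 08:30-10:15, 13:30-14:45.
The first common window of at least 90 minutes is 08:30-10:15, so the earliest start is 08:30.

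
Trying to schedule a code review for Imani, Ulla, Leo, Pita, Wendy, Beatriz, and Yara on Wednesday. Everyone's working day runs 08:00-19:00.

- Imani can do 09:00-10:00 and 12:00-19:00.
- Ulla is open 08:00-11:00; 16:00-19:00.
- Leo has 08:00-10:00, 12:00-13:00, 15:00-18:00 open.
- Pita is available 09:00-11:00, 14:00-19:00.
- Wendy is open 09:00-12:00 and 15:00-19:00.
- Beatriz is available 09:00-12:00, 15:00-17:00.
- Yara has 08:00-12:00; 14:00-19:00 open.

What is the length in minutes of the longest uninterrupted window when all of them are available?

Imani ∩ Ulla: 09:00-10:00, 16:00-19:00.
Imani ∩ Ulla ∩ Leo: 09:00-10:00, 16:00-18:00.
Imani ∩ Ulla ∩ Leo ∩ Pita: 09:00-10:00, 16:00-18:00.
Imani ∩ Ulla ∩ Leo ∩ Pita ∩ Wendy: 09:00-10:00, 16:00-18:00.
Imani ∩ Ulla ∩ Leo ∩ Pita ∩ Wendy ∩ Beatriz: 09:00-10:00, 16:00-17:00.
Imani ∩ Ulla ∩ Leo ∩ Pita ∩ Wendy ∩ Beatriz ∩ Yara: 09:00-10:00, 16:00-17:00.
The longest is 09:00-10:00 at 60 minutes.

60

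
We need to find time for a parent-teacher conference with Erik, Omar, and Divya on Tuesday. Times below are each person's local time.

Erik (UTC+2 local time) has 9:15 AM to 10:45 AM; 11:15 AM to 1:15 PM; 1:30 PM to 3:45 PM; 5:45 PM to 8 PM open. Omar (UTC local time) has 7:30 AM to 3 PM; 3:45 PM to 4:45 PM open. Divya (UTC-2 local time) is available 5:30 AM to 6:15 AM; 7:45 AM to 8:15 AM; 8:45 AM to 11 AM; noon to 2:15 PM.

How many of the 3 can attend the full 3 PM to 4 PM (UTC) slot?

Erik in UTC: 07:15-08:45, 09:15-11:15, 11:30-13:45, 15:45-18:00 (subtract 2h to convert from UTC+2).
Omar in UTC: 07:30-15:00, 15:45-16:45.
Divya in UTC: 07:30-08:15, 09:45-10:15, 10:45-13:00, 14:00-16:15 (add 2h to convert from UTC-2).
Divya can make the full 15:00-16:00 slot — that's 1.

1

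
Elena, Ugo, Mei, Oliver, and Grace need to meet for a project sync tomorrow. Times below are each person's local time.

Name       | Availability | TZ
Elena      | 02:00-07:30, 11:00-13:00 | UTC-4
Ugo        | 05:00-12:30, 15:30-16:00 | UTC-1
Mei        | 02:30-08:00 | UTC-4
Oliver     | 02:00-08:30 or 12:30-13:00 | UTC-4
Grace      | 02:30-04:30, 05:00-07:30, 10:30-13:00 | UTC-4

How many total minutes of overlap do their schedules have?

Elena in UTC: 06:00-11:30, 15:00-17:00 (add 4h to convert from UTC-4).
Ugo in UTC: 06:00-13:30, 16:30-17:00 (add 1h to convert from UTC-1).
Mei in UTC: 06:30-12:00 (add 4h to convert from UTC-4).
Oliver in UTC: 06:00-12:30, 16:30-17:00 (add 4h to convert from UTC-4).
Grace in UTC: 06:30-08:30, 09:00-11:30, 14:30-17:00 (add 4h to convert from UTC-4).
Elena ∩ Ugo: 06:00-11:30, 16:30-17:00.
Elena ∩ Ugo ∩ Mei: 06:30-11:30.
Elena ∩ Ugo ∩ Mei ∩ Oliver: 06:30-11:30.
Elena ∩ Ugo ∩ Mei ∩ Oliver ∩ Grace: 06:30-08:30, 09:00-11:30.
Summing the common windows: 120 + 150 = 270 minutes.

270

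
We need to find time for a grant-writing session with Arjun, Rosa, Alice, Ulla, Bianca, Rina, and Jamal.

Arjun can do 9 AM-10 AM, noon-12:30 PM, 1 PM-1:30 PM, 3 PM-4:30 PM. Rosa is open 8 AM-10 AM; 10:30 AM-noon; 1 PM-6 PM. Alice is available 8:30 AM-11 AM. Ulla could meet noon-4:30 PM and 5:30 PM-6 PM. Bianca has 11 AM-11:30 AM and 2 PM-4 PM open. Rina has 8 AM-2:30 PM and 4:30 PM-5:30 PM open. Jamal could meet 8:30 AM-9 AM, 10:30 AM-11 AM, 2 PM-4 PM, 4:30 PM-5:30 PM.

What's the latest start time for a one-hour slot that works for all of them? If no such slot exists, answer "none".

Arjun ∩ Rosa: 09:00-10:00, 13:00-13:30, 15:00-16:30.
Arjun ∩ Rosa ∩ Alice: 09:00-10:00.
Arjun ∩ Rosa ∩ Alice ∩ Ulla: ∅.
Arjun ∩ Rosa ∩ Alice ∩ Ulla ∩ Bianca: ∅.
Arjun ∩ Rosa ∩ Alice ∩ Ulla ∩ Bianca ∩ Rina: ∅.
Arjun ∩ Rosa ∩ Alice ∩ Ulla ∩ Bianca ∩ Rina ∩ Jamal: ∅.
There is no time when everyone is free.
No common window is at least 60 minutes long.

none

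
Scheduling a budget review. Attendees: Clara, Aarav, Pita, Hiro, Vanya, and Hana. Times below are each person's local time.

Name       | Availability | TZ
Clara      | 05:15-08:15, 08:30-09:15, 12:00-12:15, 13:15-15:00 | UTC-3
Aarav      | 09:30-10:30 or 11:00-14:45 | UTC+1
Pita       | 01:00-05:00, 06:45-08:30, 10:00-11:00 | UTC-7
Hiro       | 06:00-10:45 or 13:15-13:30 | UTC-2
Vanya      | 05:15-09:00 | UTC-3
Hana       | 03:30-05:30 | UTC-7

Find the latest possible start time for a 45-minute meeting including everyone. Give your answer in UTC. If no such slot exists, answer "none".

10:30

Clara in UTC: 08:15-11:15, 11:30-12:15, 15:00-15:15, 16:15-18:00 (add 3h to convert from UTC-3).
Aarav in UTC: 08:30-09:30, 10:00-13:45 (subtract 1h to convert from UTC+1).
Pita in UTC: 08:00-12:00, 13:45-15:30, 17:00-18:00 (add 7h to convert from UTC-7).
Hiro in UTC: 08:00-12:45, 15:15-15:30 (add 2h to convert from UTC-2).
Vanya in UTC: 08:15-12:00 (add 3h to convert from UTC-3).
Hana in UTC: 10:30-12:30 (add 7h to convert from UTC-7).
Clara ∩ Aarav: 08:30-09:30, 10:00-11:15, 11:30-12:15.
Clara ∩ Aarav ∩ Pita: 08:30-09:30, 10:00-11:15, 11:30-12:00.
Clara ∩ Aarav ∩ Pita ∩ Hiro: 08:30-09:30, 10:00-11:15, 11:30-12:00.
Clara ∩ Aarav ∩ Pita ∩ Hiro ∩ Vanya: 08:30-09:30, 10:00-11:15, 11:30-12:00.
Clara ∩ Aarav ∩ Pita ∩ Hiro ∩ Vanya ∩ Hana: 10:30-11:15, 11:30-12:00.
The last common window of at least 45 minutes is 10:30-11:15; a 45-minute meeting can start as late as 10:30 and still end by 11:15.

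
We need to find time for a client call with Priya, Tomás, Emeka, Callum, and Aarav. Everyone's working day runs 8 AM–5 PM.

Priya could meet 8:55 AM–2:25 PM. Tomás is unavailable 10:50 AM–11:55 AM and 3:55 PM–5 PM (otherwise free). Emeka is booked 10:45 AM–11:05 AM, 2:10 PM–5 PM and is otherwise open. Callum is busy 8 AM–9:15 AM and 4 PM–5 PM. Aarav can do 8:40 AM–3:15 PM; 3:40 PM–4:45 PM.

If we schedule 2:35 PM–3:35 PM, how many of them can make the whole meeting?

2

Priya free: 08:55-14:25.
Tomás free: 08:00-10:50, 11:55-15:55 (invert busy blocks within the working day).
Emeka free: 08:00-10:45, 11:05-14:10 (invert busy blocks within the working day).
Callum free: 09:15-16:00 (invert busy blocks within the working day).
Aarav free: 08:40-15:15, 15:40-16:45.
Tomás and Callum can make the full 14:35-15:35 slot — that's 2.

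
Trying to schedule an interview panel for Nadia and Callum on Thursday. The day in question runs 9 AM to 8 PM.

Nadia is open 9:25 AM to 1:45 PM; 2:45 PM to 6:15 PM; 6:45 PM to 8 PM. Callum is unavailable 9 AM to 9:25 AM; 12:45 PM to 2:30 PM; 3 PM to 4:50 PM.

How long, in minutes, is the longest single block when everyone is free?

200

Nadia free: 09:25-13:45, 14:45-18:15, 18:45-20:00.
Callum free: 09:25-12:45, 14:30-15:00, 16:50-20:00 (invert busy blocks within the working day).
Nadia ∩ Callum: 09:25-12:45, 14:45-15:00, 16:50-18:15, 18:45-20:00.
So the common availability across everyone is 09:25-12:45, 14:45-15:00, 16:50-18:15, 18:45-20:00.
The longest is 09:25-12:45 at 200 minutes.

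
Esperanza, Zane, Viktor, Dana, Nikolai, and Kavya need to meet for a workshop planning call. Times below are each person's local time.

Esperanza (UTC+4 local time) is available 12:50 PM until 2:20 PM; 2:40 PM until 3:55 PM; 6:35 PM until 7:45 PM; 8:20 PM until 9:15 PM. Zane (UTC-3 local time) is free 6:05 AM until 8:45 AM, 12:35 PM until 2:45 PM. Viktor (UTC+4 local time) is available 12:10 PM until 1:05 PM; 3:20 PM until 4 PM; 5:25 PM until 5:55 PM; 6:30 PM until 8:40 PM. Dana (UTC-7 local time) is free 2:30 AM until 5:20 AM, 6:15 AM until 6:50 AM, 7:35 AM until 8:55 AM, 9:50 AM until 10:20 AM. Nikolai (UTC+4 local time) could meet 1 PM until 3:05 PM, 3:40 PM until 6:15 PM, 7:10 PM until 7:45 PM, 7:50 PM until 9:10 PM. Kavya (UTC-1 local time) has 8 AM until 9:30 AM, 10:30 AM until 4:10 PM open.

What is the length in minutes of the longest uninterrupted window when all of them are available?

10

Esperanza in UTC: 08:50-10:20, 10:40-11:55, 14:35-15:45, 16:20-17:15 (subtract 4h to convert from UTC+4).
Zane in UTC: 09:05-11:45, 15:35-17:45 (add 3h to convert from UTC-3).
Viktor in UTC: 08:10-09:05, 11:20-12:00, 13:25-13:55, 14:30-16:40 (subtract 4h to convert from UTC+4).
Dana in UTC: 09:30-12:20, 13:15-13:50, 14:35-15:55, 16:50-17:20 (add 7h to convert from UTC-7).
Nikolai in UTC: 09:00-11:05, 11:40-14:15, 15:10-15:45, 15:50-17:10 (subtract 4h to convert from UTC+4).
Kavya in UTC: 09:00-10:30, 11:30-17:10 (add 1h to convert from UTC-1).
Esperanza ∩ Zane: 09:05-10:20, 10:40-11:45, 15:35-15:45, 16:20-17:15.
Esperanza ∩ Zane ∩ Viktor: 11:20-11:45, 15:35-15:45, 16:20-16:40.
Esperanza ∩ Zane ∩ Viktor ∩ Dana: 11:20-11:45, 15:35-15:45.
Esperanza ∩ Zane ∩ Viktor ∩ Dana ∩ Nikolai: 11:40-11:45, 15:35-15:45.
Esperanza ∩ Zane ∩ Viktor ∩ Dana ∩ Nikolai ∩ Kavya: 11:40-11:45, 15:35-15:45.
Those are the intersection windows.
The longest is 15:35-15:45 at 10 minutes.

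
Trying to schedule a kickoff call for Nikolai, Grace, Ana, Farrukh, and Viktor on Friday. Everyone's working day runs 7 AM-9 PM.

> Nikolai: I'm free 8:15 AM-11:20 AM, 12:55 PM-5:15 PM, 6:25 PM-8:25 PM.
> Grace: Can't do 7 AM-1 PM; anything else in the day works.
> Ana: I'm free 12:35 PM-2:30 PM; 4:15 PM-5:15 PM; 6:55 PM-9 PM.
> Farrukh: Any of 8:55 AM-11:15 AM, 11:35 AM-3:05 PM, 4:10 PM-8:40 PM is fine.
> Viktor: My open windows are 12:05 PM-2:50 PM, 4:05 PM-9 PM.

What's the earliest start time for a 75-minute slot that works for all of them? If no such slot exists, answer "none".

13:00

Nikolai free: 08:15-11:20, 12:55-17:15, 18:25-20:25.
Grace free: 13:00-21:00 (invert busy blocks within the working day).
Ana free: 12:35-14:30, 16:15-17:15, 18:55-21:00.
Farrukh free: 08:55-11:15, 11:35-15:05, 16:10-20:40.
Viktor free: 12:05-14:50, 16:05-21:00.
Nikolai ∩ Grace: 13:00-17:15, 18:25-20:25.
Nikolai ∩ Grace ∩ Ana: 13:00-14:30, 16:15-17:15, 18:55-20:25.
Nikolai ∩ Grace ∩ Ana ∩ Farrukh: 13:00-14:30, 16:15-17:15, 18:55-20:25.
Nikolai ∩ Grace ∩ Ana ∩ Farrukh ∩ Viktor: 13:00-14:30, 16:15-17:15, 18:55-20:25.
The first common window of at least 75 minutes is 13:00-14:30, so the earliest start is 13:00.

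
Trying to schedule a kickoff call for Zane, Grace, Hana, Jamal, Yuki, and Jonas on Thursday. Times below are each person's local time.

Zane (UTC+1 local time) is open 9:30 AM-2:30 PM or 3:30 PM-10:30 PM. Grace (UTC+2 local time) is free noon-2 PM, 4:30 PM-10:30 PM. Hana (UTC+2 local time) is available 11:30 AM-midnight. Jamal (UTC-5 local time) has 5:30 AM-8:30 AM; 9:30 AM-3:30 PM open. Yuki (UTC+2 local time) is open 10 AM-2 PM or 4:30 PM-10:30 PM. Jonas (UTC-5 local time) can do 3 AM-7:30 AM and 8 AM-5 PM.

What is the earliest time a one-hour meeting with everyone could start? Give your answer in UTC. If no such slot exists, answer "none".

Zane in UTC: 08:30-13:30, 14:30-21:30 (subtract 1h to convert from UTC+1).
Grace in UTC: 10:00-12:00, 14:30-20:30 (subtract 2h to convert from UTC+2).
Hana in UTC: 09:30-22:00 (subtract 2h to convert from UTC+2).
Jamal in UTC: 10:30-13:30, 14:30-20:30 (add 5h to convert from UTC-5).
Yuki in UTC: 08:00-12:00, 14:30-20:30 (subtract 2h to convert from UTC+2).
Jonas in UTC: 08:00-12:30, 13:00-22:00 (add 5h to convert from UTC-5).
Zane ∩ Grace: 10:00-12:00, 14:30-20:30.
Zane ∩ Grace ∩ Hana: 10:00-12:00, 14:30-20:30.
Zane ∩ Grace ∩ Hana ∩ Jamal: 10:30-12:00, 14:30-20:30.
Zane ∩ Grace ∩ Hana ∩ Jamal ∩ Yuki: 10:30-12:00, 14:30-20:30.
Zane ∩ Grace ∩ Hana ∩ Jamal ∩ Yuki ∩ Jonas: 10:30-12:00, 14:30-20:30.
Those are the intersection windows.
The first common window of at least 60 minutes is 10:30-12:00, so the earliest start is 10:30.

10:30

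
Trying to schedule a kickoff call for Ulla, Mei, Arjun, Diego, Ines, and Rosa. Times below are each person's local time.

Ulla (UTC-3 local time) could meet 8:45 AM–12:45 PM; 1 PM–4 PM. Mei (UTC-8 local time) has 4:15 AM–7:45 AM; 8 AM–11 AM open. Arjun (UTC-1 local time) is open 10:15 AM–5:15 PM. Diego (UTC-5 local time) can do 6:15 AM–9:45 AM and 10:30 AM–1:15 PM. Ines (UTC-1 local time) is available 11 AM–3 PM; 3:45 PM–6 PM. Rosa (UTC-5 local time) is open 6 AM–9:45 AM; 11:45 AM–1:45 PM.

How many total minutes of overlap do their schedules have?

Ulla in UTC: 11:45-15:45, 16:00-19:00 (add 3h to convert from UTC-3).
Mei in UTC: 12:15-15:45, 16:00-19:00 (add 8h to convert from UTC-8).
Arjun in UTC: 11:15-18:15 (add 1h to convert from UTC-1).
Diego in UTC: 11:15-14:45, 15:30-18:15 (add 5h to convert from UTC-5).
Ines in UTC: 12:00-16:00, 16:45-19:00 (add 1h to convert from UTC-1).
Rosa in UTC: 11:00-14:45, 16:45-18:45 (add 5h to convert from UTC-5).
Ulla ∩ Mei: 12:15-15:45, 16:00-19:00.
Ulla ∩ Mei ∩ Arjun: 12:15-15:45, 16:00-18:15.
Ulla ∩ Mei ∩ Arjun ∩ Diego: 12:15-14:45, 15:30-15:45, 16:00-18:15.
Ulla ∩ Mei ∩ Arjun ∩ Diego ∩ Ines: 12:15-14:45, 15:30-15:45, 16:45-18:15.
Ulla ∩ Mei ∩ Arjun ∩ Diego ∩ Ines ∩ Rosa: 12:15-14:45, 16:45-18:15.
Summing the common windows: 150 + 90 = 240 minutes.

240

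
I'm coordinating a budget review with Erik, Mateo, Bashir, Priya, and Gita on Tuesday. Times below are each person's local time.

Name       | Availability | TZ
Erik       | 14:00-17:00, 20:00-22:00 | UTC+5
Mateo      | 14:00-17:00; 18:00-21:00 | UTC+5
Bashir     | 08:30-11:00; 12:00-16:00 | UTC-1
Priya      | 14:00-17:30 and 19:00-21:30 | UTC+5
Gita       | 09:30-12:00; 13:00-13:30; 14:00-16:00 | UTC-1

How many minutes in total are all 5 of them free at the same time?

150

Erik in UTC: 09:00-12:00, 15:00-17:00 (subtract 5h to convert from UTC+5).
Mateo in UTC: 09:00-12:00, 13:00-16:00 (subtract 5h to convert from UTC+5).
Bashir in UTC: 09:30-12:00, 13:00-17:00 (add 1h to convert from UTC-1).
Priya in UTC: 09:00-12:30, 14:00-16:30 (subtract 5h to convert from UTC+5).
Gita in UTC: 10:30-13:00, 14:00-14:30, 15:00-17:00 (add 1h to convert from UTC-1).
Erik ∩ Mateo: 09:00-12:00, 15:00-16:00.
Erik ∩ Mateo ∩ Bashir: 09:30-12:00, 15:00-16:00.
Erik ∩ Mateo ∩ Bashir ∩ Priya: 09:30-12:00, 15:00-16:00.
Erik ∩ Mateo ∩ Bashir ∩ Priya ∩ Gita: 10:30-12:00, 15:00-16:00.
Summing the common windows: 90 + 60 = 150 minutes.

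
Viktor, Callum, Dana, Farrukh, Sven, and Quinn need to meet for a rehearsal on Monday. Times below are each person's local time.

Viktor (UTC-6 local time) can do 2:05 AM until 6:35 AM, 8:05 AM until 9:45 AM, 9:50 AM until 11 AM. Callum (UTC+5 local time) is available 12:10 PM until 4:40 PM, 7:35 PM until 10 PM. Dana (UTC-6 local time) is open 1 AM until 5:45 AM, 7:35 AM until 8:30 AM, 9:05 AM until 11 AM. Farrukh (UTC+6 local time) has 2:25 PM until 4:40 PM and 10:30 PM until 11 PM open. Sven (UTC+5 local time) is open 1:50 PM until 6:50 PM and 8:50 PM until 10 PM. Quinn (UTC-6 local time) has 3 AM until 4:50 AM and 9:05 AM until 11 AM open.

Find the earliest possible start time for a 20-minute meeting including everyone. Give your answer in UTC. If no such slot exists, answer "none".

09:00

Viktor in UTC: 08:05-12:35, 14:05-15:45, 15:50-17:00 (add 6h to convert from UTC-6).
Callum in UTC: 07:10-11:40, 14:35-17:00 (subtract 5h to convert from UTC+5).
Dana in UTC: 07:00-11:45, 13:35-14:30, 15:05-17:00 (add 6h to convert from UTC-6).
Farrukh in UTC: 08:25-10:40, 16:30-17:00 (subtract 6h to convert from UTC+6).
Sven in UTC: 08:50-13:50, 15:50-17:00 (subtract 5h to convert from UTC+5).
Quinn in UTC: 09:00-10:50, 15:05-17:00 (add 6h to convert from UTC-6).
Viktor ∩ Callum: 08:05-11:40, 14:35-15:45, 15:50-17:00.
Viktor ∩ Callum ∩ Dana: 08:05-11:40, 15:05-15:45, 15:50-17:00.
Viktor ∩ Callum ∩ Dana ∩ Farrukh: 08:25-10:40, 16:30-17:00.
Viktor ∩ Callum ∩ Dana ∩ Farrukh ∩ Sven: 08:50-10:40, 16:30-17:00.
Viktor ∩ Callum ∩ Dana ∩ Farrukh ∩ Sven ∩ Quinn: 09:00-10:40, 16:30-17:00.
The first common window of at least 20 minutes is 09:00-10:40, so the earliest start is 09:00.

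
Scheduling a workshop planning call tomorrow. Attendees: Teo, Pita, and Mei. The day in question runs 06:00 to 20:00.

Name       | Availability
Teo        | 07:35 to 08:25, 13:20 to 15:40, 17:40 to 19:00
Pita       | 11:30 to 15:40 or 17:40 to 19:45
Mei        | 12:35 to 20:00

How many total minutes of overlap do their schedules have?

Teo ∩ Pita: 13:20-15:40, 17:40-19:00.
Teo ∩ Pita ∩ Mei: 13:20-15:40, 17:40-19:00.
Summing the common windows: 140 + 80 = 220 minutes.

220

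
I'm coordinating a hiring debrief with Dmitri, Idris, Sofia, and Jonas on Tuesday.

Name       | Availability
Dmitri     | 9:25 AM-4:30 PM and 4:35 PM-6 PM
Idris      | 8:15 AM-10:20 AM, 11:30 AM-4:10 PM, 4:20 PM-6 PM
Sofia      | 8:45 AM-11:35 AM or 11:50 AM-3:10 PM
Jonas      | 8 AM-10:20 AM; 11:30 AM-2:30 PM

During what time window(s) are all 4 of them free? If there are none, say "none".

09:25-10:20, 11:30-11:35, 11:50-14:30

Dmitri ∩ Idris: 09:25-10:20, 11:30-16:10, 16:20-16:30, 16:35-18:00.
Dmitri ∩ Idris ∩ Sofia: 09:25-10:20, 11:30-11:35, 11:50-15:10.
Dmitri ∩ Idris ∩ Sofia ∩ Jonas: 09:25-10:20, 11:30-11:35, 11:50-14:30.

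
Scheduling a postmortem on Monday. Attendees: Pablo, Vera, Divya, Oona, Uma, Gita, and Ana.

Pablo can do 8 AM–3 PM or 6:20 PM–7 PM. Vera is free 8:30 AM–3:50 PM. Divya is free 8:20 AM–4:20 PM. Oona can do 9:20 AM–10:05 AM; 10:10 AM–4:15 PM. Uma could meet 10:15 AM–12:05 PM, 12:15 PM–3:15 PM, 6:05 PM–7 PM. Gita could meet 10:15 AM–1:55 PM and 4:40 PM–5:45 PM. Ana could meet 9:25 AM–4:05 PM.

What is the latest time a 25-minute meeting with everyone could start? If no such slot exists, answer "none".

13:30

Pablo ∩ Vera: 08:30-15:00.
Pablo ∩ Vera ∩ Divya: 08:30-15:00.
Pablo ∩ Vera ∩ Divya ∩ Oona: 09:20-10:05, 10:10-15:00.
Pablo ∩ Vera ∩ Divya ∩ Oona ∩ Uma: 10:15-12:05, 12:15-15:00.
Pablo ∩ Vera ∩ Divya ∩ Oona ∩ Uma ∩ Gita: 10:15-12:05, 12:15-13:55.
Pablo ∩ Vera ∩ Divya ∩ Oona ∩ Uma ∩ Gita ∩ Ana: 10:15-12:05, 12:15-13:55.
The last common window of at least 25 minutes is 12:15-13:55; a 25-minute meeting can start as late as 13:30 and still end by 13:55.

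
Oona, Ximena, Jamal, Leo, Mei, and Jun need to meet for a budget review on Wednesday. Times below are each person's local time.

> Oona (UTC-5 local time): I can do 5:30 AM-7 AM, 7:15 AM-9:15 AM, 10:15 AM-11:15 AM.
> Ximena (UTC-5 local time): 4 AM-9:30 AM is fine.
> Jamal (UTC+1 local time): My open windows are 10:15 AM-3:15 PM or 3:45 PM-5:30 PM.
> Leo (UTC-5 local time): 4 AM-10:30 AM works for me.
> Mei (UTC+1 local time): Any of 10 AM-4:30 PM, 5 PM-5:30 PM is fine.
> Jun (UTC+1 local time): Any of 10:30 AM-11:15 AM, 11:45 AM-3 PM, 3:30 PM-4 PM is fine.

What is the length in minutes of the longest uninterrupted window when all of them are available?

105

Oona in UTC: 10:30-12:00, 12:15-14:15, 15:15-16:15 (add 5h to convert from UTC-5).
Ximena in UTC: 09:00-14:30 (add 5h to convert from UTC-5).
Jamal in UTC: 09:15-14:15, 14:45-16:30 (subtract 1h to convert from UTC+1).
Leo in UTC: 09:00-15:30 (add 5h to convert from UTC-5).
Mei in UTC: 09:00-15:30, 16:00-16:30 (subtract 1h to convert from UTC+1).
Jun in UTC: 09:30-10:15, 10:45-14:00, 14:30-15:00 (subtract 1h to convert from UTC+1).
Oona ∩ Ximena: 10:30-12:00, 12:15-14:15.
Oona ∩ Ximena ∩ Jamal: 10:30-12:00, 12:15-14:15.
Oona ∩ Ximena ∩ Jamal ∩ Leo: 10:30-12:00, 12:15-14:15.
Oona ∩ Ximena ∩ Jamal ∩ Leo ∩ Mei: 10:30-12:00, 12:15-14:15.
Oona ∩ Ximena ∩ Jamal ∩ Leo ∩ Mei ∩ Jun: 10:45-12:00, 12:15-14:00.
The longest is 12:15-14:00 at 105 minutes.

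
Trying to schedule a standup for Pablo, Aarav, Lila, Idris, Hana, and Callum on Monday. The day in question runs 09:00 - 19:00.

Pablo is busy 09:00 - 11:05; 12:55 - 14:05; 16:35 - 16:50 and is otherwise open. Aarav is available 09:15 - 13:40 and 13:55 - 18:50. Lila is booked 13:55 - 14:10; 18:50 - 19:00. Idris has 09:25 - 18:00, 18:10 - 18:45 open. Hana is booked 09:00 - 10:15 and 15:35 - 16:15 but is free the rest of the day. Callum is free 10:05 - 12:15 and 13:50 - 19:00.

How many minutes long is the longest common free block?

85

Pablo free: 11:05-12:55, 14:05-16:35, 16:50-19:00 (invert busy blocks within the working day).
Aarav free: 09:15-13:40, 13:55-18:50.
Lila free: 09:00-13:55, 14:10-18:50 (invert busy blocks within the working day).
Idris free: 09:25-18:00, 18:10-18:45.
Hana free: 10:15-15:35, 16:15-19:00 (invert busy blocks within the working day).
Callum free: 10:05-12:15, 13:50-19:00.
Pablo ∩ Aarav: 11:05-12:55, 14:05-16:35, 16:50-18:50.
Pablo ∩ Aarav ∩ Lila: 11:05-12:55, 14:10-16:35, 16:50-18:50.
Pablo ∩ Aarav ∩ Lila ∩ Idris: 11:05-12:55, 14:10-16:35, 16:50-18:00, 18:10-18:45.
Pablo ∩ Aarav ∩ Lila ∩ Idris ∩ Hana: 11:05-12:55, 14:10-15:35, 16:15-16:35, 16:50-18:00, 18:10-18:45.
Pablo ∩ Aarav ∩ Lila ∩ Idris ∩ Hana ∩ Callum: 11:05-12:15, 14:10-15:35, 16:15-16:35, 16:50-18:00, 18:10-18:45.
The longest is 14:10-15:35 at 85 minutes.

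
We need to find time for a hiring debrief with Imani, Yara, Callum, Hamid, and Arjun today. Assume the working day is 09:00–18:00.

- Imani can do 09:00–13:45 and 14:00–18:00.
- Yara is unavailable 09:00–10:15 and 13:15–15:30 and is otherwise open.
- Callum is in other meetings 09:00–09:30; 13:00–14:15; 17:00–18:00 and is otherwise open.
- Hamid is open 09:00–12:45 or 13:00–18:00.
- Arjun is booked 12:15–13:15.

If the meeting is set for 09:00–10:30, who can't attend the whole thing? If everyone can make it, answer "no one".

Imani free: 09:00-13:45, 14:00-18:00.
Yara free: 10:15-13:15, 15:30-18:00 (invert busy blocks within the working day).
Callum free: 09:30-13:00, 14:15-17:00 (invert busy blocks within the working day).
Hamid free: 09:00-12:45, 13:00-18:00.
Arjun free: 09:00-12:15, 13:15-18:00 (invert busy blocks within the working day).
Imani: free for 09:00-10:30. Yara: not fully free for 09:00-10:30. Callum: not fully free for 09:00-10:30. Hamid: free for 09:00-10:30. Arjun: free for 09:00-10:30.

Callum, Yara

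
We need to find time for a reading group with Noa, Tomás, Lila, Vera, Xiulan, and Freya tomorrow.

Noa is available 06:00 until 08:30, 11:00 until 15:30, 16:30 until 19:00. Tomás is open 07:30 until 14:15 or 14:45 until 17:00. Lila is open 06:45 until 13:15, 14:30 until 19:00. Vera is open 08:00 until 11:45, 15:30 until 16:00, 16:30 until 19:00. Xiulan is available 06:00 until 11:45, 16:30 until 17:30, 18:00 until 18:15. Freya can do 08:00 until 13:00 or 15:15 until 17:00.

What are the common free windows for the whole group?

Noa ∩ Tomás: 07:30-08:30, 11:00-14:15, 14:45-15:30, 16:30-17:00.
Noa ∩ Tomás ∩ Lila: 07:30-08:30, 11:00-13:15, 14:45-15:30, 16:30-17:00.
Noa ∩ Tomás ∩ Lila ∩ Vera: 08:00-08:30, 11:00-11:45, 16:30-17:00.
Noa ∩ Tomás ∩ Lila ∩ Vera ∩ Xiulan: 08:00-08:30, 11:00-11:45, 16:30-17:00.
Noa ∩ Tomás ∩ Lila ∩ Vera ∩ Xiulan ∩ Freya: 08:00-08:30, 11:00-11:45, 16:30-17:00.

08:00-08:30, 11:00-11:45, 16:30-17:00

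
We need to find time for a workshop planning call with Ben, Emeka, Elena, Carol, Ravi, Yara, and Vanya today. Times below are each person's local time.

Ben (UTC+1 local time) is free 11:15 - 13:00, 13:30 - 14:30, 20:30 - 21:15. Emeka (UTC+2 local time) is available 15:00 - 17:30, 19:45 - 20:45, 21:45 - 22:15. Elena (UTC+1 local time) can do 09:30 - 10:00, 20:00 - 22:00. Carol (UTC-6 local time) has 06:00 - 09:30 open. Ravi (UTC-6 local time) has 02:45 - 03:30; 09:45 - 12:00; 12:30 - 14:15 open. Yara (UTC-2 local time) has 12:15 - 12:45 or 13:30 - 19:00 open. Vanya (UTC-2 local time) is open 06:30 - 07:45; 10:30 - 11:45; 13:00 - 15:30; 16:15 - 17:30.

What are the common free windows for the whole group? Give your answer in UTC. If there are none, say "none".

none

Ben in UTC: 10:15-12:00, 12:30-13:30, 19:30-20:15 (subtract 1h to convert from UTC+1).
Emeka in UTC: 13:00-15:30, 17:45-18:45, 19:45-20:15 (subtract 2h to convert from UTC+2).
Elena in UTC: 08:30-09:00, 19:00-21:00 (subtract 1h to convert from UTC+1).
Carol in UTC: 12:00-15:30 (add 6h to convert from UTC-6).
Ravi in UTC: 08:45-09:30, 15:45-18:00, 18:30-20:15 (add 6h to convert from UTC-6).
Yara in UTC: 14:15-14:45, 15:30-21:00 (add 2h to convert from UTC-2).
Vanya in UTC: 08:30-09:45, 12:30-13:45, 15:00-17:30, 18:15-19:30 (add 2h to convert from UTC-2).
Ben ∩ Emeka: 13:00-13:30, 19:45-20:15.
Ben ∩ Emeka ∩ Elena: 19:45-20:15.
Ben ∩ Emeka ∩ Elena ∩ Carol: ∅.
Ben ∩ Emeka ∩ Elena ∩ Carol ∩ Ravi: ∅.
Ben ∩ Emeka ∩ Elena ∩ Carol ∩ Ravi ∩ Yara: ∅.
Ben ∩ Emeka ∩ Elena ∩ Carol ∩ Ravi ∩ Yara ∩ Vanya: ∅.
There is no time when everyone is free.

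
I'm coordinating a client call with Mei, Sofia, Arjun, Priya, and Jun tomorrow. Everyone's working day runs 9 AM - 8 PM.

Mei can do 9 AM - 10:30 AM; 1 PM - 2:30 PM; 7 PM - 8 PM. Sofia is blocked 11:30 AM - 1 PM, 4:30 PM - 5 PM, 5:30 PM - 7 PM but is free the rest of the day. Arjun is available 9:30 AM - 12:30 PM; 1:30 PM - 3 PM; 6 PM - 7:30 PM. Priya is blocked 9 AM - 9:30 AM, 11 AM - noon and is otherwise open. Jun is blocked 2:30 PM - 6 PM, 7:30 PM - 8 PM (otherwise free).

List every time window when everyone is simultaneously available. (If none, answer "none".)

Mei free: 09:00-10:30, 13:00-14:30, 19:00-20:00.
Sofia free: 09:00-11:30, 13:00-16:30, 17:00-17:30, 19:00-20:00 (invert busy blocks within the working day).
Arjun free: 09:30-12:30, 13:30-15:00, 18:00-19:30.
Priya free: 09:30-11:00, 12:00-20:00 (invert busy blocks within the working day).
Jun free: 09:00-14:30, 18:00-19:30 (invert busy blocks within the working day).
Mei ∩ Sofia: 09:00-10:30, 13:00-14:30, 19:00-20:00.
Mei ∩ Sofia ∩ Arjun: 09:30-10:30, 13:30-14:30, 19:00-19:30.
Mei ∩ Sofia ∩ Arjun ∩ Priya: 09:30-10:30, 13:30-14:30, 19:00-19:30.
Mei ∩ Sofia ∩ Arjun ∩ Priya ∩ Jun: 09:30-10:30, 13:30-14:30, 19:00-19:30.

09:30-10:30, 13:30-14:30, 19:00-19:30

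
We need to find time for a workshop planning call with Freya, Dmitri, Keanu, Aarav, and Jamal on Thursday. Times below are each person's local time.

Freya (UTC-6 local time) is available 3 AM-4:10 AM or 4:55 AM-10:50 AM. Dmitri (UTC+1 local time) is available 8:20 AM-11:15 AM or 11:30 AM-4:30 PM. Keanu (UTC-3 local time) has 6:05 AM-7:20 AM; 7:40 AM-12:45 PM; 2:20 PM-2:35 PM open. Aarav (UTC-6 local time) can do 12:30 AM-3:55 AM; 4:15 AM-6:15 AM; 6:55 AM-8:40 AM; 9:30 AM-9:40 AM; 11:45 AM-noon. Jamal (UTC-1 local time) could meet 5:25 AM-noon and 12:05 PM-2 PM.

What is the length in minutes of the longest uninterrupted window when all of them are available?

95

Freya in UTC: 09:00-10:10, 10:55-16:50 (add 6h to convert from UTC-6).
Dmitri in UTC: 07:20-10:15, 10:30-15:30 (subtract 1h to convert from UTC+1).
Keanu in UTC: 09:05-10:20, 10:40-15:45, 17:20-17:35 (add 3h to convert from UTC-3).
Aarav in UTC: 06:30-09:55, 10:15-12:15, 12:55-14:40, 15:30-15:40, 17:45-18:00 (add 6h to convert from UTC-6).
Jamal in UTC: 06:25-13:00, 13:05-15:00 (add 1h to convert from UTC-1).
Freya ∩ Dmitri: 09:00-10:10, 10:55-15:30.
Freya ∩ Dmitri ∩ Keanu: 09:05-10:10, 10:55-15:30.
Freya ∩ Dmitri ∩ Keanu ∩ Aarav: 09:05-09:55, 10:55-12:15, 12:55-14:40.
Freya ∩ Dmitri ∩ Keanu ∩ Aarav ∩ Jamal: 09:05-09:55, 10:55-12:15, 12:55-13:00, 13:05-14:40.
So the common availability across everyone is 09:05-09:55, 10:55-12:15, 12:55-13:00, 13:05-14:40.
The longest is 13:05-14:40 at 95 minutes.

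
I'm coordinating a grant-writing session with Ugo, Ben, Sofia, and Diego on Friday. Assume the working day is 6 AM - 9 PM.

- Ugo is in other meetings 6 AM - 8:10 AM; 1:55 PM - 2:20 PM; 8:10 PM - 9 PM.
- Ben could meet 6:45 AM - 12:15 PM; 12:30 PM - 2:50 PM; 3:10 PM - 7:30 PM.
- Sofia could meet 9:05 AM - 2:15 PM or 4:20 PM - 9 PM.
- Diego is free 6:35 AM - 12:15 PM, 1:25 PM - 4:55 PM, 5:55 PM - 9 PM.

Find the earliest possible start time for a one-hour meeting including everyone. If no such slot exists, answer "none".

Ugo free: 08:10-13:55, 14:20-20:10 (invert busy blocks within the working day).
Ben free: 06:45-12:15, 12:30-14:50, 15:10-19:30.
Sofia free: 09:05-14:15, 16:20-21:00.
Diego free: 06:35-12:15, 13:25-16:55, 17:55-21:00.
Ugo ∩ Ben: 08:10-12:15, 12:30-13:55, 14:20-14:50, 15:10-19:30.
Ugo ∩ Ben ∩ Sofia: 09:05-12:15, 12:30-13:55, 16:20-19:30.
Ugo ∩ Ben ∩ Sofia ∩ Diego: 09:05-12:15, 13:25-13:55, 16:20-16:55, 17:55-19:30.
The first common window of at least 60 minutes is 09:05-12:15, so the earliest start is 09:05.

09:05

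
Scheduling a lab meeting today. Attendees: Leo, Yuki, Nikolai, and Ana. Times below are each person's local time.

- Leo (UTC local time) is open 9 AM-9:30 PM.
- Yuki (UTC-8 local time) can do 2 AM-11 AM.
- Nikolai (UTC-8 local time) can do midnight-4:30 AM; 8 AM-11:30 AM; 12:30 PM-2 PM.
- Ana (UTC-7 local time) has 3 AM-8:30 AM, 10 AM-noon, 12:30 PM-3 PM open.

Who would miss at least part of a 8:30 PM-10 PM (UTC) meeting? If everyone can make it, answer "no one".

Leo, Yuki

Leo in UTC: 09:00-21:30.
Yuki in UTC: 10:00-19:00 (add 8h to convert from UTC-8).
Nikolai in UTC: 08:00-12:30, 16:00-19:30, 20:30-22:00 (add 8h to convert from UTC-8).
Ana in UTC: 10:00-15:30, 17:00-19:00, 19:30-22:00 (add 7h to convert from UTC-7).
Leo: not fully free for 20:30-22:00. Yuki: not fully free for 20:30-22:00. Nikolai: free for 20:30-22:00. Ana: free for 20:30-22:00.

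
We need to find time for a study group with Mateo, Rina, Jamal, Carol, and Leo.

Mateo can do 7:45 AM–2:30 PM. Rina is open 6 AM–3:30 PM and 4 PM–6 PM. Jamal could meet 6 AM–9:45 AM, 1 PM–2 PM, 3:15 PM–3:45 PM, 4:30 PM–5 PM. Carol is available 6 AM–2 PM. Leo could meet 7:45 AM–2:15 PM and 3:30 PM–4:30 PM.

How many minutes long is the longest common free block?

Mateo ∩ Rina: 07:45-14:30.
Mateo ∩ Rina ∩ Jamal: 07:45-09:45, 13:00-14:00.
Mateo ∩ Rina ∩ Jamal ∩ Carol: 07:45-09:45, 13:00-14:00.
Mateo ∩ Rina ∩ Jamal ∩ Carol ∩ Leo: 07:45-09:45, 13:00-14:00.
The longest is 07:45-09:45 at 120 minutes.

120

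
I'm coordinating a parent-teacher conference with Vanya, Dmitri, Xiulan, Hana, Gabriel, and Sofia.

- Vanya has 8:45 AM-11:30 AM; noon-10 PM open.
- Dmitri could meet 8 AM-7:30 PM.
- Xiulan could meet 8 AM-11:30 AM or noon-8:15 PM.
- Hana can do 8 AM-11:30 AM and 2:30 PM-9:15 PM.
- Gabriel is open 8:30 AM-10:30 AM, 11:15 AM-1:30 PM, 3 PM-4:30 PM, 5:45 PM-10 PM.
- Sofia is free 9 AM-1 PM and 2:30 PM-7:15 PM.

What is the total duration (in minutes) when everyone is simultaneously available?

285

Vanya ∩ Dmitri: 08:45-11:30, 12:00-19:30.
Vanya ∩ Dmitri ∩ Xiulan: 08:45-11:30, 12:00-19:30.
Vanya ∩ Dmitri ∩ Xiulan ∩ Hana: 08:45-11:30, 14:30-19:30.
Vanya ∩ Dmitri ∩ Xiulan ∩ Hana ∩ Gabriel: 08:45-10:30, 11:15-11:30, 15:00-16:30, 17:45-19:30.
Vanya ∩ Dmitri ∩ Xiulan ∩ Hana ∩ Gabriel ∩ Sofia: 09:00-10:30, 11:15-11:30, 15:00-16:30, 17:45-19:15.
Summing the common windows: 90 + 15 + 90 + 90 = 285 minutes.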